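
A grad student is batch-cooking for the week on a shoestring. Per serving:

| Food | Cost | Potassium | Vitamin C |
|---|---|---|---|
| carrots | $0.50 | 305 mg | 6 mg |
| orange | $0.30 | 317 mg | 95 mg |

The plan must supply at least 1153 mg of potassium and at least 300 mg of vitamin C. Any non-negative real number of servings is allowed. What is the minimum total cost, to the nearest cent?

The cheapest plan sits at a corner of the feasible region — with two constraints it uses at most two foods.
carrots only: max(1153/305, 300/6) = 50 servings → $25.00.
orange only: max(1153/317, 300/95) = 3.637 servings → $1.09.
carrots + orange with both tight: 0.5332 servings and 3.124 servings → $1.20.
The minimum over all feasible corners is $1.09.

$1.09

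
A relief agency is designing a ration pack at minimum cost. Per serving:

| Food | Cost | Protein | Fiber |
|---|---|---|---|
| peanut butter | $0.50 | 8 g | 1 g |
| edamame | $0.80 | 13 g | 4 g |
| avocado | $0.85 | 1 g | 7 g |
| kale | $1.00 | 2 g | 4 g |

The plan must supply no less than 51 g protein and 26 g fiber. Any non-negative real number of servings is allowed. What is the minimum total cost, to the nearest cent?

The cheapest plan sits at a corner of the feasible region — with two constraints it uses at most two foods.
peanut butter only: max(51/8, 26/1) = 26 servings → $13.00.
edamame only: max(51/13, 26/4) = 6.5 servings → $5.20.
avocado only: max(51/1, 26/7) = 51 servings → $43.35.
kale only: max(51/2, 26/4) = 25.5 servings → $25.50.
peanut butter + edamame: the both-tight solution has a negative serving — not a feasible corner.
peanut butter + avocado with both tight: 6.018 servings and 2.855 servings → $5.44.
peanut butter + kale with both tight: 5.067 servings and 5.233 servings → $7.77.
edamame + avocado with both tight: 3.805 servings and 1.54 servings → $4.35.
edamame + kale with both tight: 3.455 servings and 3.045 servings → $5.81.
avocado + kale with both targets exact would need a negative amount; discard.
The minimum over all feasible corners is $4.35.

$4.35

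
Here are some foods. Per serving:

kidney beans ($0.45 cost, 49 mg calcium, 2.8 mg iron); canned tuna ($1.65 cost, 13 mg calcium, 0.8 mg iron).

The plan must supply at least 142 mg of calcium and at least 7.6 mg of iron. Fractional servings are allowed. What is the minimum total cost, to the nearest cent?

$1.30

An LP optimum is at a vertex; with two nutrient constraints at most two foods are used. Check each candidate.
kidney beans only: max(142/49, 7.6/2.8) = 2.898 servings → $1.30.
canned tuna only: max(142/13, 7.6/0.8) = 10.92 servings → $18.02.
kidney beans + canned tuna: intersection lies outside the first quadrant.
Cheapest feasible corner: $1.30.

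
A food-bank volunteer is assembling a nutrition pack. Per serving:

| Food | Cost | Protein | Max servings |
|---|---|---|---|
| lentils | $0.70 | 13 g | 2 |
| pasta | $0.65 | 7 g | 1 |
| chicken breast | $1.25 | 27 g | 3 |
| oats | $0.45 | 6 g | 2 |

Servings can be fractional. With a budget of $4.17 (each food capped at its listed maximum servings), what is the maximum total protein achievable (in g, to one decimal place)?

Protein per dollar: chicken breast 21.6, lentils 18.57, oats 13.33, pasta 10.77.
Take 3 servings of chicken breast: spends $3.75, +81.0 g protein (running total 81.0 g).
Take 0.6 servings of lentils: spends $0.42, +7.8 g protein (running total 88.8 g).
Greedy by best ratio exhausts the cost allowance optimally: 88.8 g.

88.8 g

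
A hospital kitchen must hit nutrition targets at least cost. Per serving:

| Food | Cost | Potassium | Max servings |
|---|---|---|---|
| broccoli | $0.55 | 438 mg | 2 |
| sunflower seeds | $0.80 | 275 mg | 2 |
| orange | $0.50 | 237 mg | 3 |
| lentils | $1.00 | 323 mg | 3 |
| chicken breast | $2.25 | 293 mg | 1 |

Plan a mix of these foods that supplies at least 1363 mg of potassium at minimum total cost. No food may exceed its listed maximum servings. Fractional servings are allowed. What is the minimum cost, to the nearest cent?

$2.13

Cost per mg of potassium: broccoli $0.0013, orange $0.0021, sunflower seeds $0.0029, lentils $0.0031, chicken breast $0.0077.
Take 2 servings of broccoli: +876.0 mg potassium for $1.10 (total $1.10, still need 487.0 mg).
Take 2.055 servings of orange: +487.0 mg potassium for $1.03 (total $2.13, still need 0.0 mg).
Greedy by cheapest-per-mg is optimal for a single linear constraint, so the minimum cost is $2.13.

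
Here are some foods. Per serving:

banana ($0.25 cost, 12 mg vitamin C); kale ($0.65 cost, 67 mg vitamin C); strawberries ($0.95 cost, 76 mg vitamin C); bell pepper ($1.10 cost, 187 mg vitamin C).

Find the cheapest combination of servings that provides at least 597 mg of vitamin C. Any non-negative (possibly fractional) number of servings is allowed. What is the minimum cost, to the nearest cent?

Cost per mg of vitamin C: bell pepper $0.0059, kale $0.0097, strawberries $0.0125, banana $0.0208.
With no serving limits, use only bell pepper: 597 mg / 187 mg = 3.193 servings × $1.10 = $3.51.

$3.51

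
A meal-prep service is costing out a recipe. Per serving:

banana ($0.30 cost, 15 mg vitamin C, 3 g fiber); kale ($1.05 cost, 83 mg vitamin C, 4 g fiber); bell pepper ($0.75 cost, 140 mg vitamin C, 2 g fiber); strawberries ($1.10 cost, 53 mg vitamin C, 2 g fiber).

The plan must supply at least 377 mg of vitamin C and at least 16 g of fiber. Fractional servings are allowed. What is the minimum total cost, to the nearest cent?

$2.86

The cheapest plan sits at a corner of the feasible region — with two constraints it uses at most two foods.
banana only: max(377/15, 16/3) = 25.13 servings → $7.54.
kale only: max(377/83, 16/4) = 4.542 servings → $4.77.
bell pepper only: max(377/140, 16/2) = 8 servings → $6.00.
strawberries only: max(377/53, 16/2) = 8 servings → $8.80.
banana + kale: intersection lies outside the first quadrant.
banana + bell pepper with both tight: 3.81 servings and 2.285 servings → $2.86.
banana + strawberries with both tight: 0.7287 servings and 6.907 servings → $7.82.
kale + bell pepper with both tight: 3.772 servings and 0.4569 servings → $4.30.
kale + strawberries with both tight: 2.043 servings and 3.913 servings → $6.45.
bell pepper + strawberries: the both-tight solution has a negative serving — not a feasible corner.
So the least-cost plan costs $2.86.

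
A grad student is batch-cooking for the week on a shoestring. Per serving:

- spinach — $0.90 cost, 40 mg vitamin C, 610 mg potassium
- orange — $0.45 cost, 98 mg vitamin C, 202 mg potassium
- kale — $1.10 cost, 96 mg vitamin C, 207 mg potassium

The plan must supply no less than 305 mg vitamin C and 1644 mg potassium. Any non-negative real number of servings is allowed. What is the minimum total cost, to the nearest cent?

$2.78

Two binding constraints pin down two serving amounts, so the optimal mix uses at most two foods. The candidates are each food alone (scaled to the tighter of vitamin C/potassium) and each pair with both constraints tight.
spinach only: max(305/40, 1644/610) = 7.625 servings → $6.86.
orange only: max(305/98, 1644/202) = 8.139 servings → $3.66.
kale only: max(305/96, 1644/207) = 7.942 servings → $8.74.
spinach + orange with both tight: 1.925 servings and 2.327 servings → $2.78.
spinach + kale with both tight: 1.883 servings and 2.392 servings → $4.33.
orange + kale: intersection lies outside the first quadrant.
The minimum over all feasible corners is $2.78.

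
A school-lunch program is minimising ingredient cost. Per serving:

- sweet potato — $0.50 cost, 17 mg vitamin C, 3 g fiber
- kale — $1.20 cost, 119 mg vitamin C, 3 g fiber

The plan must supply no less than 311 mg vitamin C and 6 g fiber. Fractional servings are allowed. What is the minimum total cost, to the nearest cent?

$3.14

An LP optimum is at a vertex; with two nutrient constraints at most two foods are used. Check each candidate.
sweet potato only: max(311/17, 6/3) = 18.29 servings → $9.15.
kale only: max(311/119, 6/3) = 2.613 servings → $3.14.
sweet potato + kale: intersection lies outside the first quadrant.
So the least-cost plan costs $3.14.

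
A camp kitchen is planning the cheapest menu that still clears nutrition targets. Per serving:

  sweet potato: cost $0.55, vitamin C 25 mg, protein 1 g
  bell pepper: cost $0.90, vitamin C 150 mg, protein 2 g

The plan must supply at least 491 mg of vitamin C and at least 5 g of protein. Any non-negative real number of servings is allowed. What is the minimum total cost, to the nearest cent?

This is a tiny linear program; its minimum lies at a vertex of the feasible set. List the vertices and price them.
sweet potato only: max(491/25, 5/1) = 19.64 servings → $10.80.
bell pepper only: max(491/150, 5/2) = 3.273 servings → $2.95.
sweet potato + bell pepper with both targets exact would need a negative amount; discard.
So the least-cost plan costs $2.95.

$2.95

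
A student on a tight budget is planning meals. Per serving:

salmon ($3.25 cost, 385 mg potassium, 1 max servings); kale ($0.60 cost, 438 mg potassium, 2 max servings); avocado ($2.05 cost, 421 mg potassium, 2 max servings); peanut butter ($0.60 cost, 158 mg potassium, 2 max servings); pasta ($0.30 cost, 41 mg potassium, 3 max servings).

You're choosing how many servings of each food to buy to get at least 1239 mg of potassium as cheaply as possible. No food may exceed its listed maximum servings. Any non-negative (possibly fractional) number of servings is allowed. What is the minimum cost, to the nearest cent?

$2.63

Cost per mg of potassium: kale $0.0014, peanut butter $0.0038, avocado $0.0049, pasta $0.0073, salmon $0.0084.
Take 2 servings of kale: +876.0 mg potassium for $1.20 (total $1.20, still need 363.0 mg).
Take 2 servings of peanut butter: +316.0 mg potassium for $1.20 (total $2.40, still need 47.0 mg).
Take 0.1116 servings of avocado: +47.0 mg potassium for $0.23 (total $2.63, still need 0.0 mg).
Greedy by cheapest-per-mg is optimal for a single linear constraint, so the minimum cost is $2.63.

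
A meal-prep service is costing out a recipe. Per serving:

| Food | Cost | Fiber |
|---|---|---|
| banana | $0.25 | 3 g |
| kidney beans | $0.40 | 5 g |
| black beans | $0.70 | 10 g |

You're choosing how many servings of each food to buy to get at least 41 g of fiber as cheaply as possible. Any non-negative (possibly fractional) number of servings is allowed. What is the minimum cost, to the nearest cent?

$2.87

Cost per g of fiber: black beans $0.0700, kidney beans $0.0800, banana $0.0833.
With no serving limits, use only black beans: 41 g / 10 g = 4.1 servings × $0.70 = $2.87.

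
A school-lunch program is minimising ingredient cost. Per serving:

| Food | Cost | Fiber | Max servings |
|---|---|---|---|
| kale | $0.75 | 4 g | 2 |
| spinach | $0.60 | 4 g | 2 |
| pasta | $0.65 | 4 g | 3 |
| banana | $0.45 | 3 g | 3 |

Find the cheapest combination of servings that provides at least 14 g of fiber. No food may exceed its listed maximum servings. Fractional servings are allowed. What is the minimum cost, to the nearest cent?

Cost per g of fiber: spinach $0.1500, banana $0.1500, pasta $0.1625, kale $0.1875.
Take 2 servings of spinach: +8.0 g fiber for $1.20 (total $1.20, still need 6.0 g).
Take 2 servings of banana: +6.0 g fiber for $0.90 (total $2.10, still need 0.0 g).
Filling from the cheapest source first is optimal under one linear minimum: $2.10.

$2.10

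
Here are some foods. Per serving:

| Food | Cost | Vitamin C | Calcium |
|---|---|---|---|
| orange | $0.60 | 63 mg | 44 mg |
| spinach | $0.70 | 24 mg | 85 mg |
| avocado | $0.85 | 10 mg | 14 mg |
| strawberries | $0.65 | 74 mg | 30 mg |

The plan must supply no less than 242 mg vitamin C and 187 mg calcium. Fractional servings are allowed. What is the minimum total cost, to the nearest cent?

$2.43

This is a tiny linear program; its minimum lies at a vertex of the feasible set. List the vertices and price them.
orange only: max(242/63, 187/44) = 4.25 servings → $2.55.
spinach only: max(242/24, 187/85) = 10.08 servings → $7.06.
avocado only: max(242/10, 187/14) = 24.2 servings → $20.57.
strawberries only: max(242/74, 187/30) = 6.233 servings → $4.05.
orange + spinach with both tight: 3.741 servings and 0.2635 servings → $2.43.
orange + avocado with both tight: 3.434 servings and 2.563 servings → $4.24.
orange + strawberries with both targets exact would need a negative amount; discard.
spinach + avocado: the both-tight solution has a negative serving — not a feasible corner.
spinach + strawberries with both tight: 1.181 servings and 2.887 servings → $2.70.
avocado + strawberries with both tight: 8.938 servings and 2.062 servings → $8.94.
Cheapest feasible corner: $2.43.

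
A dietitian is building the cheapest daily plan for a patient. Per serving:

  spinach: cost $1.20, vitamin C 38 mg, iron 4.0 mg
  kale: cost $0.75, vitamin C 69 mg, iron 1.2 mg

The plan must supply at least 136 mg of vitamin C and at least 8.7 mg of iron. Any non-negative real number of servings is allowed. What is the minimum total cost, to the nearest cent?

A basic optimal solution has at most two foods positive. Try each food alone and each pair with both targets met exactly.
spinach only: max(136/38, 8.7/4.0) = 3.579 servings → $4.29.
kale only: max(136/69, 8.7/1.2) = 7.25 servings → $5.44.
spinach + kale with both tight: 1.897 servings and 0.9262 servings → $2.97.
The minimum over all feasible corners is $2.97.

$2.97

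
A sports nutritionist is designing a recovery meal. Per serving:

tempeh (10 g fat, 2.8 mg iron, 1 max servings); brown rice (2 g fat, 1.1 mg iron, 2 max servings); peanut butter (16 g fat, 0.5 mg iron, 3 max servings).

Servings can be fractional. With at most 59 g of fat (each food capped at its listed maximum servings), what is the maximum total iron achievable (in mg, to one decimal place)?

6.4 mg

Iron per g fat: brown rice 0.55, tempeh 0.28, peanut butter 0.03125.
Take 2 servings of brown rice: uses 4 g fat, +2.2 mg iron (running total 2.2 mg).
Take 1 serving of tempeh: uses 10 g fat, +2.8 mg iron (running total 5.0 mg).
Take 2.812 servings of peanut butter: uses 45 g fat, +1.4 mg iron (running total 6.4 mg).
Filling greedily by iron-per-g fat is optimal for one linear limit, giving 6.4 mg.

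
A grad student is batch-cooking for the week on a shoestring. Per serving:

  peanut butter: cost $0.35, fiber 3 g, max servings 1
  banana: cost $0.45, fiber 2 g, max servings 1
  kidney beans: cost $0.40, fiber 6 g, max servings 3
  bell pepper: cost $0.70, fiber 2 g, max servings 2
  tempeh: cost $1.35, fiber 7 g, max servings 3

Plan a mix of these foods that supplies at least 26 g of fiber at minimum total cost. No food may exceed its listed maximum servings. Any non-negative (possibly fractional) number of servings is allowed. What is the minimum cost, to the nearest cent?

$2.51

Cost per g of fiber: kidney beans $0.0667, peanut butter $0.1167, tempeh $0.1929, banana $0.2250, bell pepper $0.3500.
Take 3 servings of kidney beans: +18.0 g fiber for $1.20 (total $1.20, still need 8.0 g).
Take 1 serving of peanut butter: +3.0 g fiber for $0.35 (total $1.55, still need 5.0 g).
Take 0.7143 servings of tempeh: +5.0 g fiber for $0.96 (total $2.51, still need 0.0 g).
Greedy by cheapest-per-g is optimal for a single linear constraint, so the minimum cost is $2.51.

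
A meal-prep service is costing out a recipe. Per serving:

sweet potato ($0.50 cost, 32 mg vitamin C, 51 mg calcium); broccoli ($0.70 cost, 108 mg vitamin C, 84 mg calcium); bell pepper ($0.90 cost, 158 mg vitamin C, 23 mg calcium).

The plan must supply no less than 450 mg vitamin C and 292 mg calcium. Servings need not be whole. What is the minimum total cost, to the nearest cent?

$2.84

Minimising a linear cost over {vitamin C ≥ 450, calcium ≥ 292, servings ≥ 0} — the optimum is at a vertex, using one or two foods.
sweet potato only: max(450/32, 292/51) = 14.06 servings → $7.03.
broccoli only: max(450/108, 292/84) = 4.167 servings → $2.92.
bell pepper only: max(450/158, 292/23) = 12.7 servings → $11.43.
sweet potato + broccoli with both targets exact would need a negative amount; discard.
sweet potato + bell pepper with both tight: 4.887 servings and 1.858 servings → $4.12.
broccoli + bell pepper with both tight: 3.317 servings and 0.5806 servings → $2.84.
Cheapest feasible corner: $2.84.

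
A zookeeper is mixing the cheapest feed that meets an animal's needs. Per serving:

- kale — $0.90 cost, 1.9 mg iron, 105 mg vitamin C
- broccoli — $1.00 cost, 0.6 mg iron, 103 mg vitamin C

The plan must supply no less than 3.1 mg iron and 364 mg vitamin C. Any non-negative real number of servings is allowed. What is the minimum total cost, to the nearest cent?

$3.12

At the optimum either one food covers both requirements or two foods hit both targets exactly; no other combination can be cheaper.
kale only: max(3.1/1.9, 364/105) = 3.467 servings → $3.12.
broccoli only: max(3.1/0.6, 364/103) = 5.167 servings → $5.17.
kale + broccoli with both tight: 0.7604 servings and 2.759 servings → $3.44.
Cheapest feasible corner: $3.12.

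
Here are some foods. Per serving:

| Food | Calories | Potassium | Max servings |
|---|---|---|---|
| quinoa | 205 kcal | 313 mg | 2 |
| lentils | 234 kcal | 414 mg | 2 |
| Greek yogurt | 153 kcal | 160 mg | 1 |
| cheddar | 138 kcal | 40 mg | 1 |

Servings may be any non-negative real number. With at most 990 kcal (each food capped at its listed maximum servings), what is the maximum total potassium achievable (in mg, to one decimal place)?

1571.1 mg

Potassium per kcal: lentils 1.769, quinoa 1.527, Greek yogurt 1.046, cheddar 0.2899.
Take 2 servings of lentils: uses 468 kcal, +828.0 mg potassium (running total 828.0 mg).
Take 2 servings of quinoa: uses 410 kcal, +626.0 mg potassium (running total 1454.0 mg).
Take 0.732 servings of Greek yogurt: uses 112 kcal, +117.1 mg potassium (running total 1571.1 mg).
Greedy by best ratio exhausts the calories allowance optimally: 1571.1 mg.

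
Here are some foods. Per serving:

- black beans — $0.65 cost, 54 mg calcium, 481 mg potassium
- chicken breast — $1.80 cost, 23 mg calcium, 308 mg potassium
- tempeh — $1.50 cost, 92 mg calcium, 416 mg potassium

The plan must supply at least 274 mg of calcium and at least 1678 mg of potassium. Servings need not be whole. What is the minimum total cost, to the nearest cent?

The cheapest plan sits at a corner of the feasible region — with two constraints it uses at most two foods.
black beans only: max(274/54, 1678/481) = 5.074 servings → $3.30.
chicken breast only: max(274/23, 1678/308) = 11.91 servings → $21.44.
tempeh only: max(274/92, 1678/416) = 4.034 servings → $6.05.
black beans + chicken breast: intersection lies outside the first quadrant.
black beans + tempeh with both tight: 1.854 servings and 1.89 servings → $4.04.
chicken breast + tempeh with both tight: 2.152 servings and 2.44 servings → $7.53.
The minimum over all feasible corners is $3.30.

$3.30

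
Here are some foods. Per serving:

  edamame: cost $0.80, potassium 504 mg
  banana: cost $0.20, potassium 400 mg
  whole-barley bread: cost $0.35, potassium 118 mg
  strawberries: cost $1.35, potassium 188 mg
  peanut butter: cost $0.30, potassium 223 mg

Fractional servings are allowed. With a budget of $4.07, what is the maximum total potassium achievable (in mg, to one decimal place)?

8140.0 mg

Potassium per dollar: banana 2000, peanut butter 743.3, edamame 630, whole-barley bread 337.1, strawberries 139.3.
With no serving limits, spend the whole cost allowance on banana: $4.07 / $0.20 × 400 mg = 8140.0 mg.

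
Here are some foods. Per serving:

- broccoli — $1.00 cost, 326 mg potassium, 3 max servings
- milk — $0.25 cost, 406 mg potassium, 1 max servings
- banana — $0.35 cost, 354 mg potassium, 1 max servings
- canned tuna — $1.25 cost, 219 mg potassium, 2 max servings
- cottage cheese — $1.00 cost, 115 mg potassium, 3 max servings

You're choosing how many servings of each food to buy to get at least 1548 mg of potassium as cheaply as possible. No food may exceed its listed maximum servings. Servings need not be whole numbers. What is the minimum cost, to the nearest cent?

$3.02

Cost per mg of potassium: milk $0.0006, banana $0.0010, broccoli $0.0031, canned tuna $0.0057, cottage cheese $0.0087.
Take 1 serving of milk: +406.0 mg potassium for $0.25 (total $0.25, still need 1142.0 mg).
Take 1 serving of banana: +354.0 mg potassium for $0.35 (total $0.60, still need 788.0 mg).
Take 2.417 servings of broccoli: +788.0 mg potassium for $2.42 (total $3.02, still need 0.0 mg).
Filling from the cheapest source first is optimal under one linear minimum: $3.02.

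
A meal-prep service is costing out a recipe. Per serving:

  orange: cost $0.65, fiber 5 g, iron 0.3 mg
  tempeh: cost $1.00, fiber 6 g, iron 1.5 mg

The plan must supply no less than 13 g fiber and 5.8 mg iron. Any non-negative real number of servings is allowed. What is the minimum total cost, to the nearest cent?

$3.87

Compare the cost at each extreme point of the feasible region.
orange only: max(13/5, 5.8/0.3) = 19.33 servings → $12.57.
tempeh only: max(13/6, 5.8/1.5) = 3.867 servings → $3.87.
orange + tempeh: the both-tight solution has a negative serving — not a feasible corner.
Cheapest feasible corner: $3.87.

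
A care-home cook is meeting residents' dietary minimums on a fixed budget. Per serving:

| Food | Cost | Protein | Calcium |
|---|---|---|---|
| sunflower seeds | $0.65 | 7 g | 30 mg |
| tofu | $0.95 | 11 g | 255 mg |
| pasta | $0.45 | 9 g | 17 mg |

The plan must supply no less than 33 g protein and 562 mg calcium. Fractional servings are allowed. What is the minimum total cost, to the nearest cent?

$2.50

Two binding constraints pin down two serving amounts, so the optimal mix uses at most two foods. The candidates are each food alone (scaled to the tighter of protein/calcium) and each pair with both constraints tight.
sunflower seeds only: max(33/7, 562/30) = 18.73 servings → $12.18.
tofu only: max(33/11, 562/255) = 3 servings → $2.85.
pasta only: max(33/9, 562/17) = 33.06 servings → $14.88.
sunflower seeds + tofu with both tight: 1.535 servings and 2.023 servings → $2.92.
sunflower seeds + pasta: the both-tight solution has a negative serving — not a feasible corner.
tofu + pasta with both tight: 2.133 servings and 1.059 servings → $2.50.
Cheapest feasible corner: $2.50.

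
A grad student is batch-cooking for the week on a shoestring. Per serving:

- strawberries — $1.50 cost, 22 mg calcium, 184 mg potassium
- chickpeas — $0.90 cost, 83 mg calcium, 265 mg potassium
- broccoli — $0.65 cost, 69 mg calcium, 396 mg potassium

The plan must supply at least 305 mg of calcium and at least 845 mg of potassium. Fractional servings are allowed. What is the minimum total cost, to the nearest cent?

$2.87

With two linear requirements the optimum uses one or two foods; enumerate the corners.
strawberries only: max(305/22, 845/184) = 13.86 servings → $20.80.
chickpeas only: max(305/83, 845/265) = 3.675 servings → $3.31.
broccoli only: max(305/69, 845/396) = 4.42 servings → $2.87.
strawberries + chickpeas: the both-tight solution has a negative serving — not a feasible corner.
strawberries + broccoli: the both-tight solution has a negative serving — not a feasible corner.
chickpeas + broccoli: intersection lies outside the first quadrant.
So the least-cost plan costs $2.87.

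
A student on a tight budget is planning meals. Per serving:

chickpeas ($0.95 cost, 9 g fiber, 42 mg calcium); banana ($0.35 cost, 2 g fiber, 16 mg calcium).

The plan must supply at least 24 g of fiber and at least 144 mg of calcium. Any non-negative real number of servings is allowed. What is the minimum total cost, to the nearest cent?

$3.20

An LP optimum is at a vertex; with two nutrient constraints at most two foods are used. Check each candidate.
chickpeas only: max(24/9, 144/42) = 3.429 servings → $3.26.
banana only: max(24/2, 144/16) = 12 servings → $4.20.
chickpeas + banana with both tight: 1.6 servings and 4.8 servings → $3.20.
Cheapest feasible corner: $3.20.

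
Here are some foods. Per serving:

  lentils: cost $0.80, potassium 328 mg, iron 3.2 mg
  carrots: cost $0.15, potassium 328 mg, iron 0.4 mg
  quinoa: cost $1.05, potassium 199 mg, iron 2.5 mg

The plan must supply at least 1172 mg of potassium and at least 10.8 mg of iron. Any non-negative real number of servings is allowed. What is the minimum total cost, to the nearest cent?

lentils only: max(1172/328, 10.8/3.2) = 3.573 servings → $2.86.
carrots only: max(1172/328, 10.8/0.4) = 27 servings → $4.05.
quinoa only: max(1172/199, 10.8/2.5) = 5.889 servings → $6.18.
lentils + carrots with both tight: 3.347 servings and 0.2265 servings → $2.71.
lentils + quinoa: intersection lies outside the first quadrant.
carrots + quinoa with both tight: 1.055 servings and 4.151 servings → $4.52.
Cheapest feasible corner: $2.71.

$2.71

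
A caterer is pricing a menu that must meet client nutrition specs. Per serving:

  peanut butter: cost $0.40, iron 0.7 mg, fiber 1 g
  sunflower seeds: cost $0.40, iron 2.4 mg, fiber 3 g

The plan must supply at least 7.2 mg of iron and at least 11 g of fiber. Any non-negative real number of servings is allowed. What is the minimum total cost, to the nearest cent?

$1.47

Check every corner: each single food scaled to meet both minima, and each pair solved so both constraints bind.
peanut butter only: max(7.2/0.7, 11/1) = 11 servings → $4.40.
sunflower seeds only: max(7.2/2.4, 11/3) = 3.667 servings → $1.47.
peanut butter + sunflower seeds: intersection lies outside the first quadrant.
So the least-cost plan costs $1.47.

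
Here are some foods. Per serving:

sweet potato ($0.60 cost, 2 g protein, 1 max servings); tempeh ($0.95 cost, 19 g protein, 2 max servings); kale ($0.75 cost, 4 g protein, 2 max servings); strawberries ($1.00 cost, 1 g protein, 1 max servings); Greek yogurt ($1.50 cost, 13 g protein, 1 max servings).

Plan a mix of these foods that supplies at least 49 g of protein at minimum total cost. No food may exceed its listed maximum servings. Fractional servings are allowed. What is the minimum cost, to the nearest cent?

$3.17

Cost per g of protein: tempeh $0.0500, Greek yogurt $0.1154, kale $0.1875, sweet potato $0.3000, strawberries $1.0000.
Take 2 servings of tempeh: +38.0 g protein for $1.90 (total $1.90, still need 11.0 g).
Take 0.8462 servings of Greek yogurt: +11.0 g protein for $1.27 (total $3.17, still need 0.0 g).
Filling from the cheapest source first is optimal under one linear minimum: $3.17.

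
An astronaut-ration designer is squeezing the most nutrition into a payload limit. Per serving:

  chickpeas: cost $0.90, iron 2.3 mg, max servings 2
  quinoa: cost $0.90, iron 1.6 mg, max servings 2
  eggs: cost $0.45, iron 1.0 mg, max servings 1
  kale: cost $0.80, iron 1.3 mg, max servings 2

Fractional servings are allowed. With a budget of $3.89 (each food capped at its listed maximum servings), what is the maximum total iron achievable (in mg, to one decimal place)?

8.5 mg

Iron per dollar: chickpeas 2.556, eggs 2.222, quinoa 1.778, kale 1.625.
Take 2 servings of chickpeas: spends $1.80, +4.6 mg iron (running total 4.6 mg).
Take 1 serving of eggs: spends $0.45, +1.0 mg iron (running total 5.6 mg).
Take 1.822 servings of quinoa: spends $1.64, +2.9 mg iron (running total 8.5 mg).
Filling greedily by iron-per-dollar is optimal for one linear limit, giving 8.5 mg.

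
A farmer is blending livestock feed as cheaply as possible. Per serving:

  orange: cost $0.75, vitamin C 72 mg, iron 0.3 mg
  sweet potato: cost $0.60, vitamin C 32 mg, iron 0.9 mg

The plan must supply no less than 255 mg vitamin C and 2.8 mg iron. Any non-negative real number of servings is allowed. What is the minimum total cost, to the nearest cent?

$3.26

At the optimum either one food covers both requirements or two foods hit both targets exactly; no other combination can be cheaper.
orange only: max(255/72, 2.8/0.3) = 9.333 servings → $7.00.
sweet potato only: max(255/32, 2.8/0.9) = 7.969 servings → $4.78.
orange + sweet potato with both tight: 2.534 servings and 2.266 servings → $3.26.
So the least-cost plan costs $3.26.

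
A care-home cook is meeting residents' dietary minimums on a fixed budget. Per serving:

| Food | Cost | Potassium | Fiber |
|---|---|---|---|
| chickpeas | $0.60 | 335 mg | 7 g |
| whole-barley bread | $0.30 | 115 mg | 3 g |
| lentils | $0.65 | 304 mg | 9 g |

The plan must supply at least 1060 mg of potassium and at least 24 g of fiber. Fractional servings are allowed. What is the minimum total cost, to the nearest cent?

$1.97

An LP optimum is at a vertex; with two nutrient constraints at most two foods are used. Check each candidate.
chickpeas only: max(1060/335, 24/7) = 3.429 servings → $2.06.
whole-barley bread only: max(1060/115, 24/3) = 9.217 servings → $2.77.
lentils only: max(1060/304, 24/9) = 3.487 servings → $2.27.
chickpeas + whole-barley bread with both tight: 2.1 servings and 3.1 servings → $2.19.
chickpeas + lentils with both tight: 2.53 servings and 0.699 servings → $1.97.
whole-barley bread + lentils: intersection lies outside the first quadrant.
So the least-cost plan costs $1.97.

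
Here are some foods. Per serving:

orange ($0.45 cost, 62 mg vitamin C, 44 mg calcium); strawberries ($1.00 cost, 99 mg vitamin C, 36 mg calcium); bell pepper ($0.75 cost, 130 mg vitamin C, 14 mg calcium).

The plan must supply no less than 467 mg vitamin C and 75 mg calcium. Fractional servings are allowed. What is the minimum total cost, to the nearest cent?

$2.76

Minimising a linear cost over {vitamin C ≥ 467, calcium ≥ 75, servings ≥ 0} — the optimum is at a vertex, using one or two foods.
orange only: max(467/62, 75/44) = 7.532 servings → $3.39.
strawberries only: max(467/99, 75/36) = 4.717 servings → $4.72.
bell pepper only: max(467/130, 75/14) = 5.357 servings → $4.02.
orange + strawberries with both targets exact would need a negative amount; discard.
orange + bell pepper with both tight: 0.662 servings and 3.277 servings → $2.76.
strawberries + bell pepper with both tight: 0.9751 servings and 2.85 servings → $3.11.
The minimum over all feasible corners is $2.76.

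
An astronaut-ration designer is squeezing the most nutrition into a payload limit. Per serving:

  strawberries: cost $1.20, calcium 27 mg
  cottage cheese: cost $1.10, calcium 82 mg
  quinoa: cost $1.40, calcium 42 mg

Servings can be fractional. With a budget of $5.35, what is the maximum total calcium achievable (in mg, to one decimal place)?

398.8 mg

Calcium per dollar: cottage cheese 74.55, quinoa 30, strawberries 22.5.
With no serving limits, spend the whole cost allowance on cottage cheese: $5.35 / $1.10 × 82 mg = 398.8 mg.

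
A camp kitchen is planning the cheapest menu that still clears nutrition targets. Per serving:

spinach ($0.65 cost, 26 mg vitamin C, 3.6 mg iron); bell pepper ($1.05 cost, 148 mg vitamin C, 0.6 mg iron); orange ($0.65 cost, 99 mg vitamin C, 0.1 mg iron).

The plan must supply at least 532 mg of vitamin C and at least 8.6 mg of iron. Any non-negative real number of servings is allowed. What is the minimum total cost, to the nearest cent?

An LP optimum is at a vertex; with two nutrient constraints at most two foods are used. Check each candidate.
spinach only: max(532/26, 8.6/3.6) = 20.46 servings → $13.30.
bell pepper only: max(532/148, 8.6/0.6) = 14.33 servings → $15.05.
orange only: max(532/99, 8.6/0.1) = 86 servings → $55.90.
spinach + bell pepper with both tight: 1.844 servings and 3.271 servings → $4.63.
spinach + orange with both tight: 2.256 servings and 4.781 servings → $4.57.
bell pepper + orange: intersection lies outside the first quadrant.
The minimum over all feasible corners is $4.57.

$4.57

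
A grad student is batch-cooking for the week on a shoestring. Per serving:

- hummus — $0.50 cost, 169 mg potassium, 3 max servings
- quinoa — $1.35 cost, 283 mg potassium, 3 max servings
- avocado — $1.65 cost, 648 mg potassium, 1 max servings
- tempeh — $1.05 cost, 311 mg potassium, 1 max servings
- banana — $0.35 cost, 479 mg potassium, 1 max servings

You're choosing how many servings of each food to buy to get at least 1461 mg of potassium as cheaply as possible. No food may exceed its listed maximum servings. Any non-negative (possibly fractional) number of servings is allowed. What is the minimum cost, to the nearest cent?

Cost per mg of potassium: banana $0.0007, avocado $0.0025, hummus $0.0030, tempeh $0.0034, quinoa $0.0048.
Take 1 serving of banana: +479.0 mg potassium for $0.35 (total $0.35, still need 982.0 mg).
Take 1 serving of avocado: +648.0 mg potassium for $1.65 (total $2.00, still need 334.0 mg).
Take 1.976 servings of hummus: +334.0 mg potassium for $0.99 (total $2.99, still need 0.0 mg).
Greedy by cheapest-per-mg is optimal for a single linear constraint, so the minimum cost is $2.99.

$2.99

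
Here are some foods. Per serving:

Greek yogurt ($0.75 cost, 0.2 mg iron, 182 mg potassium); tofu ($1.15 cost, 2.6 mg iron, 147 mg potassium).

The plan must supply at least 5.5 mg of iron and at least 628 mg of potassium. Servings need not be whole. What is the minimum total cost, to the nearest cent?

$3.66

Check every corner: each single food scaled to meet both minima, and each pair solved so both constraints bind.
Greek yogurt only: max(5.5/0.2, 628/182) = 27.5 servings → $20.62.
tofu only: max(5.5/2.6, 628/147) = 4.272 servings → $4.91.
Greek yogurt + tofu with both tight: 1.857 servings and 1.973 servings → $3.66.
So the least-cost plan costs $3.66.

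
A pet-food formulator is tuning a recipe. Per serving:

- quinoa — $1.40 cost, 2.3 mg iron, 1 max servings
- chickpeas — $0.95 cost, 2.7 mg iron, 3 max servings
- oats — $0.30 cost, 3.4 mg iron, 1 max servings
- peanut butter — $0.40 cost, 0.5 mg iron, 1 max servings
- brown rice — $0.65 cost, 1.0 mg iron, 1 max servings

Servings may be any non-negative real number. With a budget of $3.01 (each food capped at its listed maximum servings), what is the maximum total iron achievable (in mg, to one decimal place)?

Iron per dollar: oats 11.33, chickpeas 2.842, quinoa 1.643, brown rice 1.538, peanut butter 1.25.
Take 1 serving of oats: spends $0.30, +3.4 mg iron (running total 3.4 mg).
Take 2.853 servings of chickpeas: spends $2.71, +7.7 mg iron (running total 11.1 mg).
Filling greedily by iron-per-dollar is optimal for one linear limit, giving 11.1 mg.

11.1 mg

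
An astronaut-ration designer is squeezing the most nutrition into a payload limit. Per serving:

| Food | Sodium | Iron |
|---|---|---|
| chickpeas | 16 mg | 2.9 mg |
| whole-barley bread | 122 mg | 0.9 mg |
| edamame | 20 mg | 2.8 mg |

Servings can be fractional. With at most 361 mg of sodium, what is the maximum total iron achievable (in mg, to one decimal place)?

65.4 mg

Iron per mg sodium: chickpeas 0.1812, edamame 0.14, whole-barley bread 0.007377.
With no serving limits, spend the whole sodium allowance on chickpeas: 361 mg / 16 mg × 2.9 mg = 65.4 mg.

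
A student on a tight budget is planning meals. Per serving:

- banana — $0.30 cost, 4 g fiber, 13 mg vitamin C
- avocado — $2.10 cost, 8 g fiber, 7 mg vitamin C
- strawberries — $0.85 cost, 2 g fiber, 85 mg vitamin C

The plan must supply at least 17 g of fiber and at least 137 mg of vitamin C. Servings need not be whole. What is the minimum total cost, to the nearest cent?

Two binding constraints pin down two serving amounts, so the optimal mix uses at most two foods. The candidates are each food alone (scaled to the tighter of fiber/vitamin C) and each pair with both constraints tight.
banana only: max(17/4, 137/13) = 10.54 servings → $3.16.
avocado only: max(17/8, 137/7) = 19.57 servings → $41.10.
strawberries only: max(17/2, 137/85) = 8.5 servings → $7.22.
banana + avocado with both targets exact would need a negative amount; discard.
banana + strawberries with both tight: 3.729 servings and 1.041 servings → $2.00.
avocado + strawberries with both tight: 1.758 servings and 1.467 servings → $4.94.
Cheapest feasible corner: $2.00.

$2.00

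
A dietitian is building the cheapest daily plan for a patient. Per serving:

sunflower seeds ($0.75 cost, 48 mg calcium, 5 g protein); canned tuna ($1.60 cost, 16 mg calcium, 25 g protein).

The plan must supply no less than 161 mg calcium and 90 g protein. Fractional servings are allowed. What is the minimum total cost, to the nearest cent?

Check every corner: each single food scaled to meet both minima, and each pair solved so both constraints bind.
sunflower seeds only: max(161/48, 90/5) = 18 servings → $13.50.
canned tuna only: max(161/16, 90/25) = 10.06 servings → $16.10.
sunflower seeds + canned tuna with both tight: 2.308 servings and 3.138 servings → $6.75.
So the least-cost plan costs $6.75.

$6.75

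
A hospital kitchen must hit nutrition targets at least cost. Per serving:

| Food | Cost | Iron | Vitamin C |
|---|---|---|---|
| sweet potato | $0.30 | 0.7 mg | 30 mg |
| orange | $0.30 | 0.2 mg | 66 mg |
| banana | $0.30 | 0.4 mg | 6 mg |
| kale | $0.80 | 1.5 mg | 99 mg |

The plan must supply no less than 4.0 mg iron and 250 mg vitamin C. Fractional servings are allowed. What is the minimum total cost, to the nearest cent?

$2.01

This is a tiny linear program; its minimum lies at a vertex of the feasible set. List the vertices and price them.
sweet potato only: max(4.0/0.7, 250/30) = 8.333 servings → $2.50.
orange only: max(4.0/0.2, 250/66) = 20 servings → $6.00.
banana only: max(4.0/0.4, 250/6) = 41.67 servings → $12.50.
kale only: max(4.0/1.5, 250/99) = 2.667 servings → $2.13.
sweet potato + orange with both tight: 5.323 servings and 1.368 servings → $2.01.
sweet potato + banana with both targets exact would need a negative amount; discard.
sweet potato + kale with both tight: 0.8642 servings and 2.263 servings → $2.07.
orange + banana with both tight: 3.016 servings and 8.492 servings → $3.45.
orange + kale: the both-tight solution has a negative serving — not a feasible corner.
banana + kale with both tight: 0.6863 servings and 2.484 servings → $2.19.
Cheapest feasible corner: $2.01.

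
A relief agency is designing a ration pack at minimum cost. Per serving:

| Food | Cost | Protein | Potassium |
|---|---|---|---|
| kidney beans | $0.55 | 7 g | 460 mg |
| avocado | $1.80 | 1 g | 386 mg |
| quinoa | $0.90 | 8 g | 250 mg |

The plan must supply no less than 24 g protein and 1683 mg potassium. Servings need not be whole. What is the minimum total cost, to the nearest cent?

$2.01

Check every corner: each single food scaled to meet both minima, and each pair solved so both constraints bind.
kidney beans only: max(24/7, 1683/460) = 3.659 servings → $2.01.
avocado only: max(24/1, 1683/386) = 24 servings → $43.20.
quinoa only: max(24/8, 1683/250) = 6.732 servings → $6.06.
kidney beans + avocado with both tight: 3.381 servings and 0.3305 servings → $2.45.
kidney beans + quinoa: intersection lies outside the first quadrant.
avocado + quinoa with both tight: 2.63 servings and 2.671 servings → $7.14.
Cheapest feasible corner: $2.01.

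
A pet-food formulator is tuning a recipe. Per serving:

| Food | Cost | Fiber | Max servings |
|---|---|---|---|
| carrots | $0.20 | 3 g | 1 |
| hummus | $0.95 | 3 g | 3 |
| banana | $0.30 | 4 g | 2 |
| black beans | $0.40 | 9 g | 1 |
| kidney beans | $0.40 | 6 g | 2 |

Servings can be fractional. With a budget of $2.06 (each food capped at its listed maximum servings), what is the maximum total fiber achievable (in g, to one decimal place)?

32.2 g

Fiber per dollar: black beans 22.5, carrots 15, kidney beans 15, banana 13.33, hummus 3.158.
Take 1 serving of black beans: spends $0.40, +9.0 g fiber (running total 9.0 g).
Take 1 serving of carrots: spends $0.20, +3.0 g fiber (running total 12.0 g).
Take 2 servings of kidney beans: spends $0.80, +12.0 g fiber (running total 24.0 g).
Take 2 servings of banana: spends $0.60, +8.0 g fiber (running total 32.0 g).
Take 0.06316 servings of hummus: spends $0.06, +0.2 g fiber (running total 32.2 g).
Greedy by best ratio exhausts the cost allowance optimally: 32.2 g.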